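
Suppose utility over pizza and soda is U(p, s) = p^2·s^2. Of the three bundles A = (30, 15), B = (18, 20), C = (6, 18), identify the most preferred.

Bundle A

Evaluate utility at each bundle:
U(A) = 202500.
U(B) = 129600.
U(C) = 11664.
Highest utility is A, so A ≻ B ≻ C.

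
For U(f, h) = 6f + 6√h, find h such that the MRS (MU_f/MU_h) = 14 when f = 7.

h = 49

MU_f = 6, MU_h = 6/(2√h).
MRS = 6 ÷ (6/(2√h)).
MRS depends only on h: 2·√h = 14 ⇒ √h = 14/2 = 7 ⇒ h = 49.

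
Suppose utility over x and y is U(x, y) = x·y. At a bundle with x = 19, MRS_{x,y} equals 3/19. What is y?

y = 3

MU_x = y and MU_y = x.
MRS = MU_x/MU_y = y/x.
Substitute x = 19: MRS = y/19. Setting y/19 = 3/19 gives y = (3/19)·19 = 3.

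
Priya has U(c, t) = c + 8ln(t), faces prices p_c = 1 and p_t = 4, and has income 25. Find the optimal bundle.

MU_c = 1, MU_t = 8/t.
MRS = 1 ÷ (8/t).
Tangency: set MRS = p_c/p_t = 1/4 = 0.25.
MRS depends only on t: 0.125·t = 0.25 ⇒ t* = 0.25/0.125 = 2.
From the budget, 1·c = 25 − 4·2 = 17, so c* = 17.

c* = 17, t* = 2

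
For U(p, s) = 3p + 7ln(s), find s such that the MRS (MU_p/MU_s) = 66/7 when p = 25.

MU_p = 3, MU_s = 7/s.
MRS = 3 ÷ (7/s).
MRS depends only on s: (3/7)·s = 66/7 ⇒ s = (66/7)/(3/7) = 22.

s = 22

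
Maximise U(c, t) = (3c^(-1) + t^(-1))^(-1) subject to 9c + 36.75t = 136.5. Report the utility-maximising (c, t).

For CES with ρ = -1, MRS = (3/1)·(t/c)^2.
Tangency: set MRS = p_c/p_t = 9/36.75 = 12/49.
So (t/c)^2 = 4/49; taking the square root, t/c = 2/7, i.e. t = (2/7)·c.
Substitute into the budget 9·c + 36.75·t = 136.5: 19.5·c = 136.5, so c* = 7 and t* = (2/7)·7 = 2.

c* = 7, t* = 2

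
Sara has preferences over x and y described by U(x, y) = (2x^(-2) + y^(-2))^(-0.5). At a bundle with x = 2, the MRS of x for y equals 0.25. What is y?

y = 1

For CES with ρ = -2, MRS = (2/1)·(y/x)^3.
Setting (2/1)·(y/2)^3 = 0.25 gives (y/2)^3 = 0.125, so y/2 = 0.5 and y = 1.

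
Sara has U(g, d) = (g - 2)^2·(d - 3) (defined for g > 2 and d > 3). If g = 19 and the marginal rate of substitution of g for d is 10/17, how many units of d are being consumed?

MU_g = 2·(g−2)·(d−3), MU_d = (g−2)^2.
MRS = (2/1)·(d−3)/(g−2).
Substitute g = 19: MRS = (d − 3)/8.5. Setting this equal to 10/17 gives d − 3 = (10/17)·8.5 = 5, so d = 8.

d = 8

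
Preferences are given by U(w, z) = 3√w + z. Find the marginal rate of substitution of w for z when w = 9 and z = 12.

MRS = 0.5

MU_w = 3/(2√w), MU_z = 1.
MRS = 3/(2√w) ÷ 1.
At (9, 12): MRS = 0.5.
That is, one extra unit of w is worth 0.5 units of z at the margin.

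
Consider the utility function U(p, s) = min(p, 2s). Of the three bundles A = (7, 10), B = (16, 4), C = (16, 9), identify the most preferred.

Bundle C

Evaluate utility at each bundle:
U(A) = 7.
U(B) = 8.
U(C) = 16.
Highest utility is C, so C ≻ B ≻ A.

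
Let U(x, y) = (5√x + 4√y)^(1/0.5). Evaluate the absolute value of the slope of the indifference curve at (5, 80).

MRS = 5

For CES with ρ = 0.5, MRS = (5/4)·√(y/x).
At (5, 80): MRS = 5.
The indifference curve has slope −5 at this bundle.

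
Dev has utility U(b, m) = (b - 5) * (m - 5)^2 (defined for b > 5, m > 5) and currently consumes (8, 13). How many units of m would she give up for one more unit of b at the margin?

MU_b = (m−5)^2, MU_m = 2·(b−5)·(m−5).
MRS = (1/2)·(m−5)/(b−5).
At (8, 13): MRS = 4/3.
That is, one extra unit of b is worth 4/3 units of m at the margin.

MRS = 4/3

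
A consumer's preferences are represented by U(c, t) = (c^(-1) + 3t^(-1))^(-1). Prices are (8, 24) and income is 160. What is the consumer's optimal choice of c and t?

c* = 5, t* = 5

For CES with ρ = -1, MRS = (1/3)·(t/c)^2.
Tangency: set MRS = p_c/p_t = 8/24 = 1/3.
So (t/c)^2 = 1; taking the square root, t/c = 1, i.e. t = c.
Substitute into the budget 8·c + 24·t = 160: 32·c = 160, so c* = 5 and t* = 5.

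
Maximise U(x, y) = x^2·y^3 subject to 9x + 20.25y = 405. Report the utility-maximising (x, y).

MU_x = 2·x·y^3 and MU_y = 3·x^2·y^2.
MRS = MU_x/MU_y = (2/3)·y/x.
Tangency: set MRS = p_x/p_y = 9/20.25 = 4/9.
So (2/3)·y/x = 4/9, i.e. y = (2/3)·x.
Substitute into the budget 9·x + 20.25·y = 405: 22.5·x = 405, so x* = 18.
Then y* = (2/3)·18 = 12.

x* = 18, y* = 12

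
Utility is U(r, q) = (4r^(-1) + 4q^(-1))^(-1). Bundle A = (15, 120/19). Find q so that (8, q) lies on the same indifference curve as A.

q = 10

U depends on (r, q) only through S = 4r^(-1) + 4q^(-1), so equal utility means equal S. At (15, 120/19): S = 0.9.
With r = 8: 4·8^(-1) = 0.5, so 4q^(-1) = 0.9 − 0.5 = 0.4, i.e. q^(-1) = 0.1.
Hence q = 1/0.1 = 10.
Check: U(8, 10) = 1.1111.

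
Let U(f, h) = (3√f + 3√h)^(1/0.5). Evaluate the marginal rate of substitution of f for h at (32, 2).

MRS = 0.25

For CES with ρ = 0.5, MRS = √(h/f).
At (32, 2): MRS = 0.25.
The indifference curve has slope −0.25 at this bundle.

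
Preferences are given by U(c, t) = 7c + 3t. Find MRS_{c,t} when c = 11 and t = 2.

MU_c = 7, MU_t = 3, so MRS = 7/3 at every bundle.
At (11, 2): MRS = 7/3.
So at (11, 2) the consumer would give up 7/3 units of t for one more unit of c.

MRS = 7/3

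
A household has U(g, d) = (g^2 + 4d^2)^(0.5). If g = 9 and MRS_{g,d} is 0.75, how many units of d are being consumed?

For CES with ρ = 2, MRS = (1/4)·(d/g)^(-1).
Setting (1/4)·(d/9)^(-1) = 0.75 gives (d/9)^(-1) = 3, so d/9 = 1/3 and d = 3.

d = 3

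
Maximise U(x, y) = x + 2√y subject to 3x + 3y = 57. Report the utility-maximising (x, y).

MU_x = 1, MU_y = 2/(2√y).
MRS = 1 ÷ (2/(2√y)).
Tangency: set MRS = p_x/p_y = 3/3 = 1.
MRS depends only on y: √y = 1 ⇒ √y = 1 ⇒ y* = 1.
From the budget, 3·x = 57 − 3·1 = 54, so x* = 18.

x* = 18, y* = 1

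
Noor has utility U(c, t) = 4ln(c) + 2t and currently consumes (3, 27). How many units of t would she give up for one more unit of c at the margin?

MU_c = 4/c, MU_t = 2.
MRS = 4/c ÷ 2.
At (3, 27): MRS = 2/3.
The indifference curve has slope −2/3 at this bundle.

MRS = 2/3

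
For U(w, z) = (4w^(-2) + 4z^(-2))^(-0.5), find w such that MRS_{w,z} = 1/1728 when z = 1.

For CES with ρ = -2, MRS = (z/w)^3.
Setting (1/w)^3 = 1/1728 gives 1/w = 1/12 and w = 12.

w = 12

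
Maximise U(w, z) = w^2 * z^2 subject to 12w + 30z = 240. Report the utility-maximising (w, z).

MU_w = 2·w·z^2 and MU_z = 2·w^2·z.
MRS = MU_w/MU_z = z/w.
Tangency: set MRS = p_w/p_z = 12/30 = 0.4.
So z/w = 0.4, i.e. z = 0.4·w.
Substitute into the budget 12·w + 30·z = 240: 24·w = 240, so w* = 10.
Then z* = 0.4·10 = 4.

w* = 10, z* = 4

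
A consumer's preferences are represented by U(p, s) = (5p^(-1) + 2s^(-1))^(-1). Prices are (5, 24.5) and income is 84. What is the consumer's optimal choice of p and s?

p* = 7, s* = 2

For CES with ρ = -1, MRS = (5/2)·(s/p)^2.
Tangency: set MRS = p_p/p_s = 5/24.5 = 10/49.
So (s/p)^2 = 4/49; taking the square root, s/p = 2/7, i.e. s = (2/7)·p.
Substitute into the budget 5·p + 24.5·s = 84: 12·p = 84, so p* = 7 and s* = (2/7)·7 = 2.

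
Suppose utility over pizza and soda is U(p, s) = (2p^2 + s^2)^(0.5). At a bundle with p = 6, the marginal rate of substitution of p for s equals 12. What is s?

s = 1

For CES with ρ = 2, MRS = (2/1)·(s/p)^(-1).
Setting (2/1)·(s/6)^(-1) = 12 gives (s/6)^(-1) = 6, so s/6 = 1/6 and s = 1.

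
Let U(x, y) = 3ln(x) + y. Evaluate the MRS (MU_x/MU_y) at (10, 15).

MU_x = 3/x, MU_y = 1.
MRS = 3/x ÷ 1.
At (10, 15): MRS = 0.3.
That is, one extra unit of x is worth 0.3 units of y at the margin.

MRS = 0.3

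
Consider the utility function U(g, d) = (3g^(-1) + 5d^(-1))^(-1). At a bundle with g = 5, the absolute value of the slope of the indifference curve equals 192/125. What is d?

For CES with ρ = -1, MRS = (3/5)·(d/g)^2.
Setting (3/5)·(d/5)^2 = 192/125 gives (d/5)^2 = 64/25, so d/5 = 1.6 and d = 8.

d = 8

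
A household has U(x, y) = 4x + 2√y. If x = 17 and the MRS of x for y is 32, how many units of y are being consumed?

MU_x = 4, MU_y = 2/(2√y).
MRS = 4 ÷ (2/(2√y)).
MRS depends only on y: 4·√y = 32 ⇒ √y = 32/4 = 8 ⇒ y = 64.

y = 64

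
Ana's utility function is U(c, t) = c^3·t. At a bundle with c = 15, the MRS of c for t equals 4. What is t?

MU_c = 3·c^2·t and MU_t = c^3.
MRS = MU_c/MU_t = (3/1)·t/c.
Substitute c = 15: MRS = t/5. Setting t/5 = 4 gives t = 4·5 = 20.

t = 20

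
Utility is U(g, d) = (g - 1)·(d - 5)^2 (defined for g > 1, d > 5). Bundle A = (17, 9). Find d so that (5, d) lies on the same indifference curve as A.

U(17, 9) = 256.
Set U(5, d) = 256 and solve.
With g = 5: (5 − 1) = 4, so (d − 5)^2 = 256/4 = 64.
Taking the square root (with d > 5): d − 5 = 8, so d = 13.
Check: U(5, 13) = 256.

d = 13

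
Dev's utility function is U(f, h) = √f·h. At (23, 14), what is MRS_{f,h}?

MRS = 7/23

MU_f = 0.5·f^(-0.5)·h and MU_h = √f.
MRS = MU_f/MU_h = (0.5)·h/f.
At (23, 14): MRS = 7/23.
That is, one extra unit of f is worth 7/23 units of h at the margin.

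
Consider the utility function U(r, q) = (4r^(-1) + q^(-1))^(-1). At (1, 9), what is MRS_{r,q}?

For CES with ρ = -1, MRS = (4/1)·(q/r)^2.
At (1, 9): MRS = 324.
So at (1, 9) the consumer would give up 324 units of q for one more unit of r.

MRS = 324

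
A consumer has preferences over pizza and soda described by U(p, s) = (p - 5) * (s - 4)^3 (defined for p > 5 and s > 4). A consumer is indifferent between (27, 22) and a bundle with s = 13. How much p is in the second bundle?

U(27, 22) = 128304.
Set U(p, 13) = 128304 and solve.
With s = 13: (13 − 4)^3 = 729, so (p − 5) = 128304/729 = 176.
So p = 5 + 176 = 181.
Check: U(181, 13) = 128304.

p = 181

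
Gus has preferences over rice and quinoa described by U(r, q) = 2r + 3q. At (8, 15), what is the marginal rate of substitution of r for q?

MRS = 2/3

MU_r = 2, MU_q = 3, so MRS = 2/3 at every bundle.
At (8, 15): MRS = 2/3.
So at (8, 15) the consumer would give up 2/3 units of q for one more unit of r.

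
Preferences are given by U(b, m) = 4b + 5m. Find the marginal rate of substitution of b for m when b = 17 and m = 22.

MRS = 0.8

MU_b = 4, MU_m = 5, so MRS = 4/5 = 0.8 at every bundle.
At (17, 22): MRS = 0.8.
The indifference curve has slope −0.8 at this bundle.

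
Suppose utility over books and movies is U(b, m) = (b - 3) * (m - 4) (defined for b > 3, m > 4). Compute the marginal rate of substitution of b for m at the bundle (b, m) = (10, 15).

MRS = 11/7

MU_b = (m−4), MU_m = (b−3).
MRS = (m−4)/(b−3).
At (10, 15): MRS = 11/7.
The indifference curve has slope −11/7 at this bundle.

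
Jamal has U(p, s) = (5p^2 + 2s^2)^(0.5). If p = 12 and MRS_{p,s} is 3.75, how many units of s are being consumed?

s = 8

For CES with ρ = 2, MRS = (5/2)·(s/p)^(-1).
Setting (5/2)·(s/12)^(-1) = 3.75 gives (s/12)^(-1) = 1.5, so s/12 = 2/3 and s = 8.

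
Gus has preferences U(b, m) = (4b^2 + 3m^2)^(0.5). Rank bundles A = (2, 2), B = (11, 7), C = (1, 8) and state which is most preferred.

Evaluate utility at each bundle:
U(A) = 5.292.
U(B) = 25.120.
U(C) = 14.000.
Highest utility is B, so B ≻ C ≻ A.

Bundle B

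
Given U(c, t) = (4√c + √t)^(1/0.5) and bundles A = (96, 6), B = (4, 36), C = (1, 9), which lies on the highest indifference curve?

Evaluate utility at each bundle:
U(A) = 1734.000.
U(B) = 196.000.
U(C) = 49.000.
Highest utility is A, so A ≻ B ≻ C.

Bundle A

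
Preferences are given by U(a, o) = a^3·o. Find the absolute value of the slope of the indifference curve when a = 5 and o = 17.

MRS = 10.2

MU_a = 3·a^2·o and MU_o = a^3.
MRS = MU_a/MU_o = (3/1)·o/a.
At (5, 17): MRS = 10.2.
So at (5, 17) the consumer would give up 10.2 units of o for one more unit of a.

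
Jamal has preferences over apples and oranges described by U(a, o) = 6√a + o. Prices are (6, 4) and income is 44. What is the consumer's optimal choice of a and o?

MU_a = 6/(2√a), MU_o = 1.
MRS = 6/(2√a) ÷ 1.
Tangency: set MRS = p_a/p_o = 6/4 = 1.5.
MRS depends only on a: 3/√a = 1.5 ⇒ √a = 3/1.5 = 2 ⇒ a* = 4.
From the budget, 4·o = 44 − 6·4 = 20, so o* = 5.

a* = 4, o* = 5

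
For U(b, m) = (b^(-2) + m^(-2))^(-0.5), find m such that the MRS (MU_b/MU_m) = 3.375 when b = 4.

m = 6

For CES with ρ = -2, MRS = (m/b)^3.
Setting (m/4)^3 = 3.375 gives m/4 = 1.5 and m = 6.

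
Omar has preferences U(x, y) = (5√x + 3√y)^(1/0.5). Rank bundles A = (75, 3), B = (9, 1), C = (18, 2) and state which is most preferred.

Bundle A

Evaluate utility at each bundle:
U(A) = 2352.000.
U(B) = 324.000.
U(C) = 648.000.
Highest utility is A, so A ≻ C ≻ B.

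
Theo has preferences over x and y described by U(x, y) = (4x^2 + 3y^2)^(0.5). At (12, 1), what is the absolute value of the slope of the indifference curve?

For CES with ρ = 2, MRS = (4/3)·(y/x)^(-1).
At (12, 1): MRS = 16.
So at (12, 1) the consumer would give up 16 units of y for one more unit of x.

MRS = 16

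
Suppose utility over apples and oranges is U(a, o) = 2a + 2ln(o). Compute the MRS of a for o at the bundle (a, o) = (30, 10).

MU_a = 2, MU_o = 2/o.
MRS = 2 ÷ (2/o).
At (30, 10): MRS = 10.
So at (30, 10) the consumer would give up 10 units of o for one more unit of a.

MRS = 10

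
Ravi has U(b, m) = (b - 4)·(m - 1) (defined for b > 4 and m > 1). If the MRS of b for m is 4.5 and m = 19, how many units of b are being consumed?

MU_b = (m−1), MU_m = (b−4).
MRS = (m−1)/(b−4).
Substitute m = 19: MRS = 18/(b − 4). Setting this equal to 4.5 gives b − 4 = 18/4.5 = 4, so b = 8.

b = 8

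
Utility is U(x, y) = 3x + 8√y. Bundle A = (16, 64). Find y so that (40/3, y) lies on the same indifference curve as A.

y = 81

U(16, 64) = 112.
Set U(40/3, y) = 112 and solve.
With x = 40/3: 8√y = 112 − 3·40/3 = 72, so √y = 9 and y = 81.
Check: U(40/3, 81) = 112.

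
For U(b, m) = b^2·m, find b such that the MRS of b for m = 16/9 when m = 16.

b = 18

MU_b = 2·b·m and MU_m = b^2.
MRS = MU_b/MU_m = (2/1)·m/b.
Substitute m = 16: MRS = 32/b. Setting 32/b = 16/9 gives b = 32/(16/9) = 18.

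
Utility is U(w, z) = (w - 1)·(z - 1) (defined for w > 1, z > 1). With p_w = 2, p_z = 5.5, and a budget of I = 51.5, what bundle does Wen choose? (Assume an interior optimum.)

w* = 12, z* = 5

MU_w = (z−1), MU_z = (w−1).
MRS = (z−1)/(w−1).
Tangency: set MRS = p_w/p_z = 2/5.5 = 4/11.
So (z − 1)/(w − 1) = 4/11, i.e. (z − 1) = (4/11)·(w − 1).
Rewrite the budget in excess-of-subsistence terms: 2·(w − 1) + 5.5·(z − 1) = 51.5 − 2·1 − 5.5·1 = 44.
Substituting, 4·(w − 1) = 44, so w − 1 = 11 and w* = 12.
Then z − 1 = (4/11)·11 = 4, so z* = 5.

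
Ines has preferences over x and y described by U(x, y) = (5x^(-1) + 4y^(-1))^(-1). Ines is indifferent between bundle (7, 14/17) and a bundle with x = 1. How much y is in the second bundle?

y = 7

U depends on (x, y) only through S = 5x^(-1) + 4y^(-1), so equal utility means equal S. At (7, 14/17): S = 39/7.
With x = 1: 5·1^(-1) = 5, so 4y^(-1) = 39/7 − 5 = 4/7, i.e. y^(-1) = 1/7.
Hence y = 1/(1/7) = 7.
Check: U(1, 7) = 0.1795.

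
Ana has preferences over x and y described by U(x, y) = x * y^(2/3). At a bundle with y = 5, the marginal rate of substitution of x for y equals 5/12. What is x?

MU_x = y^(2/3) and MU_y = 2/3·x·y^(-1/3).
MRS = MU_x/MU_y = (1.5)·y/x.
Substitute y = 5: MRS = 7.5/x. Setting 7.5/x = 5/12 gives x = 7.5/(5/12) = 18.

x = 18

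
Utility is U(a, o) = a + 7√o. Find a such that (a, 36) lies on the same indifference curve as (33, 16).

U(33, 16) = 61.
Set U(a, 36) = 61 and solve.
With o = 36: √36 = 6, so a = 61 − 7·6 = 19.
Check: U(19, 36) = 61.

a = 19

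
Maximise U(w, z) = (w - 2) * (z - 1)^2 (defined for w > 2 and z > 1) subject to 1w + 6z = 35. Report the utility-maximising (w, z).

MU_w = (z−1)^2, MU_z = 2·(w−2)·(z−1).
MRS = (1/2)·(z−1)/(w−2).
Tangency: set MRS = p_w/p_z = 1/6.
So (1/2)·(z − 1)/(w − 2) = 1/6, i.e. (z − 1) = (1/3)·(w − 2).
Rewrite the budget in excess-of-subsistence terms: 1·(w − 2) + 6·(z − 1) = 35 − 1·2 − 6·1 = 27.
Substituting, 3·(w − 2) = 27, so w − 2 = 9 and w* = 11.
Then z − 1 = (1/3)·9 = 3, so z* = 4.

w* = 11, z* = 4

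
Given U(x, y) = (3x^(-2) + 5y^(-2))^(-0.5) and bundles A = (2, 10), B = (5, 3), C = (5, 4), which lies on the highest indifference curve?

Evaluate utility at each bundle:
U(A) = 1.118.
U(B) = 1.217.
U(C) = 1.521.
Highest utility is C, so C ≻ B ≻ A.

Bundle C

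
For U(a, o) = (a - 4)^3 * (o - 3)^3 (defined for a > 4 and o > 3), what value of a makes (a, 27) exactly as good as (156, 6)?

U(156, 6) = 94818816.
Set U(a, 27) = 94818816 and solve.
With o = 27: (27 − 3)^3 = 13824, so (a − 4)^3 = 94818816/13824 = 6859.
Taking the cube root (with a > 4): a − 4 = 19, so a = 23.
Check: U(23, 27) = 94818816.

a = 23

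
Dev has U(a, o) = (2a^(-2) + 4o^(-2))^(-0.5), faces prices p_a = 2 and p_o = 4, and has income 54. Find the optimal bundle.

For CES with ρ = -2, MRS = (2/4)·(o/a)^3.
Tangency: set MRS = p_a/p_o = 2/4 = 0.5.
So (o/a)^3 = 1; taking the cube root, o/a = 1, i.e. o = a.
Substitute into the budget 2·a + 4·o = 54: 6·a = 54, so a* = 9 and o* = 9.

a* = 9, o* = 9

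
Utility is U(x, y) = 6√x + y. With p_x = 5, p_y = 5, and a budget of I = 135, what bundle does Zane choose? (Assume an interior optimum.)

MU_x = 6/(2√x), MU_y = 1.
MRS = 6/(2√x) ÷ 1.
Tangency: set MRS = p_x/p_y = 5/5 = 1.
MRS depends only on x: 3/√x = 1 ⇒ √x = 3/1 = 3 ⇒ x* = 9.
From the budget, 5·y = 135 − 5·9 = 90, so y* = 18.

x* = 9, y* = 18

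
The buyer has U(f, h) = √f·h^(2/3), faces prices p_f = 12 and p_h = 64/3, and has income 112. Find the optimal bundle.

MU_f = 0.5·f^(-0.5)·h^(2/3) and MU_h = 2/3·√f·h^(-1/3).
MRS = MU_f/MU_h = (0.75)·h/f.
Tangency: set MRS = p_f/p_h = 12/(64/3) = 9/16.
So (0.75)·h/f = 9/16, i.e. h = 0.75·f.
Substitute into the budget 12·f + (64/3)·h = 112: 28·f = 112, so f* = 4.
Then h* = 0.75·4 = 3.

f* = 4, h* = 3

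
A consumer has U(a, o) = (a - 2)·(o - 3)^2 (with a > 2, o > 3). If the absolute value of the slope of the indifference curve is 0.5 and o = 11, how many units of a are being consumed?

a = 10

MU_a = (o−3)^2, MU_o = 2·(a−2)·(o−3).
MRS = (1/2)·(o−3)/(a−2).
Substitute o = 11: MRS = 4/(a − 2). Setting this equal to 0.5 gives a − 2 = 4/0.5 = 8, so a = 10.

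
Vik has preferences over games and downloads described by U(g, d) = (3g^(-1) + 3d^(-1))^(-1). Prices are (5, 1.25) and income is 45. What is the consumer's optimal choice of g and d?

g* = 6, d* = 12

For CES with ρ = -1, MRS = (d/g)^2.
Tangency: set MRS = p_g/p_d = 5/1.25 = 4.
So (d/g)^2 = 4; taking the square root, d/g = 2, i.e. d = 2·g.
Substitute into the budget 5·g + 1.25·d = 45: 7.5·g = 45, so g* = 6 and d* = 2·6 = 12.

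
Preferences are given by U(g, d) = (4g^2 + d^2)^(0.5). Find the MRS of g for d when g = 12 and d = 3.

For CES with ρ = 2, MRS = (4/1)·(d/g)^(-1).
At (12, 3): MRS = 16.
So at (12, 3) the consumer would give up 16 units of d for one more unit of g.

MRS = 16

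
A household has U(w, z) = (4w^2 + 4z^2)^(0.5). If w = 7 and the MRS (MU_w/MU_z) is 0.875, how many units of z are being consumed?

For CES with ρ = 2, MRS = (z/w)^(-1).
Setting (z/7)^(-1) = 0.875 gives z/7 = 8/7 and z = 8.

z = 8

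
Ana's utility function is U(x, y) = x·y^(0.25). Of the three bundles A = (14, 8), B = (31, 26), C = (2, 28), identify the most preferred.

Evaluate utility at each bundle:
U(A) = 23.545.
U(B) = 70.001.
U(C) = 4.601.
Highest utility is B, so B ≻ A ≻ C.

Bundle B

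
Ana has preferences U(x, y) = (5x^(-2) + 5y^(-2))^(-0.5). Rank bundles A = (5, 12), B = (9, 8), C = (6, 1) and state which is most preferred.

Bundle B

Evaluate utility at each bundle:
U(A) = 2.064.
U(B) = 2.674.
U(C) = 0.441.
Highest utility is B, so B ≻ A ≻ C.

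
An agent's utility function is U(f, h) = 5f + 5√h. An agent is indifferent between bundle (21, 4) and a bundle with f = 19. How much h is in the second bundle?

U(21, 4) = 115.
Set U(19, h) = 115 and solve.
With f = 19: 5√h = 115 − 5·19 = 20, so √h = 4 and h = 16.
Check: U(19, 16) = 115.

h = 16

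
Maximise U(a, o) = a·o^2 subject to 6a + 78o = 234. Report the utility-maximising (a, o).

MU_a = o^2 and MU_o = 2·a·o.
MRS = MU_a/MU_o = (1/2)·o/a.
Tangency: set MRS = p_a/p_o = 6/78 = 1/13.
So (1/2)·o/a = 1/13, i.e. o = (2/13)·a.
Substitute into the budget 6·a + 78·o = 234: 18·a = 234, so a* = 13.
Then o* = (2/13)·13 = 2.

a* = 13, o* = 2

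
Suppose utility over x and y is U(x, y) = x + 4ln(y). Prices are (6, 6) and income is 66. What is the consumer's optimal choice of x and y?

MU_x = 1, MU_y = 4/y.
MRS = 1 ÷ (4/y).
Tangency: set MRS = p_x/p_y = 6/6 = 1.
MRS depends only on y: 0.25·y = 1 ⇒ y* = 1/0.25 = 4.
From the budget, 6·x = 66 − 6·4 = 42, so x* = 7.

x* = 7, y* = 4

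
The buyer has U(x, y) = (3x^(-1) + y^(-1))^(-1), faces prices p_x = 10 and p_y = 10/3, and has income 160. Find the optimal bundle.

x* = 12, y* = 12

For CES with ρ = -1, MRS = (3/1)·(y/x)^2.
Tangency: set MRS = p_x/p_y = 10/(10/3) = 3.
So (y/x)^2 = 1; taking the square root, y/x = 1, i.e. y = x.
Substitute into the budget 10·x + (10/3)·y = 160: (40/3)·x = 160, so x* = 12 and y* = 12.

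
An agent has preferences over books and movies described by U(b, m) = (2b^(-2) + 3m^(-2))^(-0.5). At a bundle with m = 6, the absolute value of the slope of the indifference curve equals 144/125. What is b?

For CES with ρ = -2, MRS = (2/3)·(m/b)^3.
Setting (2/3)·(6/b)^3 = 144/125 gives (6/b)^3 = 216/125, so 6/b = 1.2 and b = 5.

b = 5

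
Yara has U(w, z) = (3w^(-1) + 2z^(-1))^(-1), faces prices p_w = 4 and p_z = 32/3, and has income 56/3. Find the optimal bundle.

w* = 2, z* = 1

For CES with ρ = -1, MRS = (3/2)·(z/w)^2.
Tangency: set MRS = p_w/p_z = 4/(32/3) = 0.375.
So (z/w)^2 = 0.25; taking the square root, z/w = 0.5, i.e. z = 0.5·w.
Substitute into the budget 4·w + (32/3)·z = 56/3: (28/3)·w = 56/3, so w* = 2 and z* = 0.5·2 = 1.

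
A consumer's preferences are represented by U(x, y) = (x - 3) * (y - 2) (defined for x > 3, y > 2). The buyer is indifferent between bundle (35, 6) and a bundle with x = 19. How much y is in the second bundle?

U(35, 6) = 128.
Set U(19, y) = 128 and solve.
With x = 19: (19 − 3) = 16, so (y − 2) = 128/16 = 8.
So y = 2 + 8 = 10.
Check: U(19, 10) = 128.

y = 10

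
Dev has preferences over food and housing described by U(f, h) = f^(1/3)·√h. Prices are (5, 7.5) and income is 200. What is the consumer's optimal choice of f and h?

MU_f = 1/3·f^(-2/3)·√h and MU_h = 0.5·f^(1/3)·h^(-0.5).
MRS = MU_f/MU_h = (2/3)·h/f.
Tangency: set MRS = p_f/p_h = 5/7.5 = 2/3.
So (2/3)·h/f = 2/3, i.e. h = f.
Substitute into the budget 5·f + 7.5·h = 200: 12.5·f = 200, so f* = 16.
Then h* = 16.

f* = 16, h* = 16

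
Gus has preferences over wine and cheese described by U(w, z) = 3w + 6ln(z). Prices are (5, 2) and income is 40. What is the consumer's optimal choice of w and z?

w* = 6, z* = 5

MU_w = 3, MU_z = 6/z.
MRS = 3 ÷ (6/z).
Tangency: set MRS = p_w/p_z = 5/2 = 2.5.
MRS depends only on z: 0.5·z = 2.5 ⇒ z* = 2.5/0.5 = 5.
From the budget, 5·w = 40 − 2·5 = 30, so w* = 6.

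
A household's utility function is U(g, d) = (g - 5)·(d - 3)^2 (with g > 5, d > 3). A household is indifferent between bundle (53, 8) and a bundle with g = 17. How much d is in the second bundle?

U(53, 8) = 1200.
Set U(17, d) = 1200 and solve.
With g = 17: (17 − 5) = 12, so (d − 3)^2 = 1200/12 = 100.
Taking the square root (with d > 3): d − 3 = 10, so d = 13.
Check: U(17, 13) = 1200.

d = 13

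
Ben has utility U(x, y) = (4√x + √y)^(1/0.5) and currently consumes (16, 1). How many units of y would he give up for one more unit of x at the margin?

MRS = 1

For CES with ρ = 0.5, MRS = (4/1)·√(y/x).
At (16, 1): MRS = 1.
That is, one extra unit of x is worth 1 units of y at the margin.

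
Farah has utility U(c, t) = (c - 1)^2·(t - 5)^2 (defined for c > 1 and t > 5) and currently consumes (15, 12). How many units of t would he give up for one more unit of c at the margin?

MU_c = 2·(c−1)·(t−5)^2, MU_t = 2·(c−1)^2·(t−5).
MRS = (t−5)/(c−1).
At (15, 12): MRS = 0.5.
The indifference curve has slope −0.5 at this bundle.

MRS = 0.5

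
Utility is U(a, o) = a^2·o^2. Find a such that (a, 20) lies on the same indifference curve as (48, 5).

a = 12

U(48, 5) = 57600.
Set U(a, 20) = 57600 and solve.
With o = 20: 20^2 = 400, so a^2 = 57600/400 = 144; taking the square root, a = 12.
Check: U(12, 20) = 57600.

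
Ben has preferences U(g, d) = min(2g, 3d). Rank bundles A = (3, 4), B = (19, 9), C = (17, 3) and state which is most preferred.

Bundle B

Evaluate utility at each bundle:
U(A) = 6.
U(B) = 27.
U(C) = 9.
Highest utility is B, so B ≻ C ≻ A.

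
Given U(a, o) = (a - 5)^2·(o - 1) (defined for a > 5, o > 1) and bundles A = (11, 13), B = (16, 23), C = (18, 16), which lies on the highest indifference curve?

Bundle B

Evaluate utility at each bundle:
U(A) = 432.
U(B) = 2662.
U(C) = 2535.
Highest utility is B, so B ≻ C ≻ A.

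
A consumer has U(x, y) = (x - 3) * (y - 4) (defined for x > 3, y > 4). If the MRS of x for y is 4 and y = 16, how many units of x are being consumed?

MU_x = (y−4), MU_y = (x−3).
MRS = (y−4)/(x−3).
Substitute y = 16: MRS = 12/(x − 3). Setting this equal to 4 gives x − 3 = 12/4 = 3, so x = 6.

x = 6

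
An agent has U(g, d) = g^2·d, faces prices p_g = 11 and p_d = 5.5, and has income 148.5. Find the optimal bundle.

g* = 9, d* = 9

MU_g = 2·g·d and MU_d = g^2.
MRS = MU_g/MU_d = (2/1)·d/g.
Tangency: set MRS = p_g/p_d = 11/5.5 = 2.
So (2/1)·d/g = 2, i.e. d = g.
Substitute into the budget 11·g + 5.5·d = 148.5: 16.5·g = 148.5, so g* = 9.
Then d* = 9.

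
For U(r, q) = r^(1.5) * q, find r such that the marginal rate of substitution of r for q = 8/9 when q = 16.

MU_r = 1.5·√r·q and MU_q = r^(1.5).
MRS = MU_r/MU_q = (1.5)·q/r.
Substitute q = 16: MRS = 24/r. Setting 24/r = 8/9 gives r = 24/(8/9) = 27.

r = 27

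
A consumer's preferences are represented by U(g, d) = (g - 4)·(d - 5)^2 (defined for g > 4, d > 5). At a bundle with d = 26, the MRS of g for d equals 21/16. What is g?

MU_g = (d−5)^2, MU_d = 2·(g−4)·(d−5).
MRS = (1/2)·(d−5)/(g−4).
Substitute d = 26: MRS = 10.5/(g − 4). Setting this equal to 21/16 gives g − 4 = 10.5/(21/16) = 8, so g = 12.

g = 12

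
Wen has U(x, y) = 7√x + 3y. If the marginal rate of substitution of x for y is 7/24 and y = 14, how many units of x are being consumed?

x = 16

MU_x = 7/(2√x), MU_y = 3.
MRS = 7/(2√x) ÷ 3.
MRS depends only on x: (7/6)/√x = 7/24 ⇒ √x = (7/6)/(7/24) = 4 ⇒ x = 16.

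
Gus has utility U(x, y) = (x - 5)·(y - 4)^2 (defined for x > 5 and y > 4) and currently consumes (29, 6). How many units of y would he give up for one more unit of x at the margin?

MU_x = (y−4)^2, MU_y = 2·(x−5)·(y−4).
MRS = (1/2)·(y−4)/(x−5).
At (29, 6): MRS = 1/24.
That is, one extra unit of x is worth 1/24 units of y at the margin.

MRS = 1/24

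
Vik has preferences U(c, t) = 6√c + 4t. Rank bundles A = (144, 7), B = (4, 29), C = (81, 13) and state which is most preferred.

Bundle B

Evaluate utility at each bundle:
U(A) = 100.000.
U(B) = 128.000.
U(C) = 106.000.
Highest utility is B, so B ≻ C ≻ A.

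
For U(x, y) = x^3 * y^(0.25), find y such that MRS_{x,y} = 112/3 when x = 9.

MU_x = 3·x^2·y^(0.25) and MU_y = 0.25·x^3·y^(-0.75).
MRS = MU_x/MU_y = (12)·y/x.
Substitute x = 9: MRS = y/0.75. Setting y/0.75 = 112/3 gives y = (112/3)·0.75 = 28.

y = 28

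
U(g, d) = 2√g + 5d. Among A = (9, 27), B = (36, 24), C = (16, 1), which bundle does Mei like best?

Bundle A

Evaluate utility at each bundle:
U(A) = 141.000.
U(B) = 132.000.
U(C) = 13.000.
Highest utility is A, so A ≻ B ≻ C.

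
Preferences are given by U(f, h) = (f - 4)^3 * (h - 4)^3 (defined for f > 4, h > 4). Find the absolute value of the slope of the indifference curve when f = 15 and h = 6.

MRS = 2/11

MU_f = 3·(f−4)^2·(h−4)^3, MU_h = 3·(f−4)^3·(h−4)^2.
MRS = (h−4)/(f−4).
At (15, 6): MRS = 2/11.
That is, one extra unit of f is worth 2/11 units of h at the margin.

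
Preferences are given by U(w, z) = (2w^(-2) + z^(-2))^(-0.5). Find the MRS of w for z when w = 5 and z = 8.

For CES with ρ = -2, MRS = (2/1)·(z/w)^3.
At (5, 8): MRS = 1024/125.
So at (5, 8) the consumer would give up 1024/125 units of z for one more unit of w.

MRS = 1024/125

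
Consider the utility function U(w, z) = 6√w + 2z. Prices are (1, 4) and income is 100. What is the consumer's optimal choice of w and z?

MU_w = 6/(2√w), MU_z = 2.
MRS = 6/(2√w) ÷ 2.
Tangency: set MRS = p_w/p_z = 1/4 = 0.25.
MRS depends only on w: 1.5/√w = 0.25 ⇒ √w = 1.5/0.25 = 6 ⇒ w* = 36.
From the budget, 4·z = 100 − 1·36 = 64, so z* = 16.

w* = 36, z* = 16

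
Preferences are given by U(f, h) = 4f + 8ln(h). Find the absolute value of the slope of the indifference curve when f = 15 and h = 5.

MRS = 2.5

MU_f = 4, MU_h = 8/h.
MRS = 4 ÷ (8/h).
At (15, 5): MRS = 2.5.
The indifference curve has slope −2.5 at this bundle.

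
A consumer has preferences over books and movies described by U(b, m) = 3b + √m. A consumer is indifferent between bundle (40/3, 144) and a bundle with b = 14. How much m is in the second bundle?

U(40/3, 144) = 52.
Set U(14, m) = 52 and solve.
With b = 14: √m = 52 − 3·14 = 10, so √m = 10 and m = 100.
Check: U(14, 100) = 52.

m = 100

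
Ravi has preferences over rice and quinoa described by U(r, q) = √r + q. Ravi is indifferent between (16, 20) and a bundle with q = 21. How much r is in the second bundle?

r = 9

U(16, 20) = 24.
Set U(r, 21) = 24 and solve.
With q = 21: √r = 24 − 21 = 3, so √r = 3 and r = 9.
Check: U(9, 21) = 24.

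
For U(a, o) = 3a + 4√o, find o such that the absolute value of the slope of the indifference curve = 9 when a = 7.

o = 36

MU_a = 3, MU_o = 4/(2√o).
MRS = 3 ÷ (4/(2√o)).
MRS depends only on o: 1.5·√o = 9 ⇒ √o = 9/1.5 = 6 ⇒ o = 36.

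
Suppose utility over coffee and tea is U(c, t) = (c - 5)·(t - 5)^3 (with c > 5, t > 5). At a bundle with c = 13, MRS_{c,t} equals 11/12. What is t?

t = 27

MU_c = (t−5)^3, MU_t = 3·(c−5)·(t−5)^2.
MRS = (1/3)·(t−5)/(c−5).
Substitute c = 13: MRS = (t − 5)/24. Setting this equal to 11/12 gives t − 5 = (11/12)·24 = 22, so t = 27.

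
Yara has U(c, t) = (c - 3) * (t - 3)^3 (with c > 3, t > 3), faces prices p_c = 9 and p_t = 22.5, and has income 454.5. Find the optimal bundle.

MU_c = (t−3)^3, MU_t = 3·(c−3)·(t−3)^2.
MRS = (1/3)·(t−3)/(c−3).
Tangency: set MRS = p_c/p_t = 9/22.5 = 0.4.
So (1/3)·(t − 3)/(c − 3) = 0.4, i.e. (t − 3) = 1.2·(c − 3).
Rewrite the budget in excess-of-subsistence terms: 9·(c − 3) + 22.5·(t − 3) = 454.5 − 9·3 − 22.5·3 = 360.
Substituting, 36·(c − 3) = 360, so c − 3 = 10 and c* = 13.
Then t − 3 = 1.2·10 = 12, so t* = 15.

c* = 13, t* = 15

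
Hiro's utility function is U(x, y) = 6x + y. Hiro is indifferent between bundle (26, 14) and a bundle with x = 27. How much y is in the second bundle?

U(26, 14) = 170.
Set U(27, y) = 170 and solve.
6·27 + y = 170 ⇒ y = 8 ⇒ y = 8.
Check: U(27, 8) = 170.

y = 8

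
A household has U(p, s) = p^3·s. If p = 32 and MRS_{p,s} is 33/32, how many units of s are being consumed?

s = 11

MU_p = 3·p^2·s and MU_s = p^3.
MRS = MU_p/MU_s = (3/1)·s/p.
Substitute p = 32: MRS = s/(32/3). Setting s/(32/3) = 33/32 gives s = (33/32)·(32/3) = 11.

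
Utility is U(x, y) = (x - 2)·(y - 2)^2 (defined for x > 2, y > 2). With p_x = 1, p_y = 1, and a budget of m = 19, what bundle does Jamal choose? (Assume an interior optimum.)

x* = 7, y* = 12

MU_x = (y−2)^2, MU_y = 2·(x−2)·(y−2).
MRS = (1/2)·(y−2)/(x−2).
Tangency: set MRS = p_x/p_y = 1/1 = 1.
So (1/2)·(y − 2)/(x − 2) = 1, i.e. (y − 2) = 2·(x − 2).
Rewrite the budget in excess-of-subsistence terms: 1·(x − 2) + 1·(y − 2) = 19 − 1·2 − 1·2 = 15.
Substituting, 3·(x − 2) = 15, so x − 2 = 5 and x* = 7.
Then y − 2 = 2·5 = 10, so y* = 12.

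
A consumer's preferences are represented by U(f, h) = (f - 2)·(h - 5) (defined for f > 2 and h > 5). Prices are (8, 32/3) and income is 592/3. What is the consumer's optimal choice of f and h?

f* = 10, h* = 11

MU_f = (h−5), MU_h = (f−2).
MRS = (h−5)/(f−2).
Tangency: set MRS = p_f/p_h = 8/(32/3) = 0.75.
So (h − 5)/(f − 2) = 0.75, i.e. (h − 5) = 0.75·(f − 2).
Rewrite the budget in excess-of-subsistence terms: 8·(f − 2) + (32/3)·(h − 5) = 592/3 − 8·2 − (32/3)·5 = 128.
Substituting, 16·(f − 2) = 128, so f − 2 = 8 and f* = 10.
Then h − 5 = 0.75·8 = 6, so h* = 11.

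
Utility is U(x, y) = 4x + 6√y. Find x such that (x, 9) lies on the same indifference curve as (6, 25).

x = 9

U(6, 25) = 54.
Set U(x, 9) = 54 and solve.
With y = 9: √9 = 3, so 4x = 54 − 6·3 = 36 and x = 9.
Check: U(9, 9) = 54.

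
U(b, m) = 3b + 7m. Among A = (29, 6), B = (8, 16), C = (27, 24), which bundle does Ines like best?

Evaluate utility at each bundle:
U(A) = 129.
U(B) = 136.
U(C) = 249.
Highest utility is C, so C ≻ B ≻ A.

Bundle C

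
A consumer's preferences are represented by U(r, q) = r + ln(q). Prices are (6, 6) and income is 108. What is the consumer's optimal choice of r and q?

MU_r = 1, MU_q = 1/q.
MRS = 1 ÷ (1/q).
Tangency: set MRS = p_r/p_q = 6/6 = 1.
MRS depends only on q: q = 1 ⇒ q* = 1.
From the budget, 6·r = 108 − 6·1 = 102, so r* = 17.

r* = 17, q* = 1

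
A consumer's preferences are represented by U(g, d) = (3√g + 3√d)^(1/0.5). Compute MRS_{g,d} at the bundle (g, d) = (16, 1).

For CES with ρ = 0.5, MRS = √(d/g).
At (16, 1): MRS = 0.25.
So at (16, 1) the consumer would give up 0.25 units of d for one more unit of g.

MRS = 0.25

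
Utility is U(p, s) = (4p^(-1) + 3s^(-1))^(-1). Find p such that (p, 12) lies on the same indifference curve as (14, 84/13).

U depends on (p, s) only through S = 4p^(-1) + 3s^(-1), so equal utility means equal S. At (14, 84/13): S = 0.75.
With s = 12: 3·12^(-1) = 0.25, so 4p^(-1) = 0.75 − 0.25 = 0.5, i.e. p^(-1) = 0.125.
Hence p = 1/0.125 = 8.
Check: U(8, 12) = 1.3333.

p = 8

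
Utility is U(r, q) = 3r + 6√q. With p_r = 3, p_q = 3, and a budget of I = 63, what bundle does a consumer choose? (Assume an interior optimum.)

r* = 20, q* = 1

MU_r = 3, MU_q = 6/(2√q).
MRS = 3 ÷ (6/(2√q)).
Tangency: set MRS = p_r/p_q = 3/3 = 1.
MRS depends only on q: √q = 1 ⇒ √q = 1 ⇒ q* = 1.
From the budget, 3·r = 63 − 3·1 = 60, so r* = 20.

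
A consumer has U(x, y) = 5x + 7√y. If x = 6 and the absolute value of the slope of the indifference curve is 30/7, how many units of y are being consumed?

MU_x = 5, MU_y = 7/(2√y).
MRS = 5 ÷ (7/(2√y)).
MRS depends only on y: (10/7)·√y = 30/7 ⇒ √y = (30/7)/(10/7) = 3 ⇒ y = 9.

y = 9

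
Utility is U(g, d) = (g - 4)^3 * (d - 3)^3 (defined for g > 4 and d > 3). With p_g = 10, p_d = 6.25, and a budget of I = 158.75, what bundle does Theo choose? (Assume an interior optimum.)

MU_g = 3·(g−4)^2·(d−3)^3, MU_d = 3·(g−4)^3·(d−3)^2.
MRS = (d−3)/(g−4).
Tangency: set MRS = p_g/p_d = 10/6.25 = 1.6.
So (d − 3)/(g − 4) = 1.6, i.e. (d − 3) = 1.6·(g − 4).
Rewrite the budget in excess-of-subsistence terms: 10·(g − 4) + 6.25·(d − 3) = 158.75 − 10·4 − 6.25·3 = 100.
Substituting, 20·(g − 4) = 100, so g − 4 = 5 and g* = 9.
Then d − 3 = 1.6·5 = 8, so d* = 11.

g* = 9, d* = 11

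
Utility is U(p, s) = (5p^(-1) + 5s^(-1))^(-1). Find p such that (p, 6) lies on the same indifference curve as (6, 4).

U depends on (p, s) only through S = 5p^(-1) + 5s^(-1), so equal utility means equal S. At (6, 4): S = 25/12.
With s = 6: 5·6^(-1) = 5/6, so 5p^(-1) = 25/12 − 5/6 = 1.25, i.e. p^(-1) = 0.25.
Hence p = 1/0.25 = 4.
Check: U(4, 6) = 0.48.

p = 4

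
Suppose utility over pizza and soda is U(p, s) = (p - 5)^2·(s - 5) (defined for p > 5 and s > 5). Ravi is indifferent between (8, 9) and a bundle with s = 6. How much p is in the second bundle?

U(8, 9) = 36.
Set U(p, 6) = 36 and solve.
With s = 6: (6 − 5) = 1, so (p − 5)^2 = 36/1 = 36.
Taking the square root (with p > 5): p − 5 = 6, so p = 11.
Check: U(11, 6) = 36.

p = 11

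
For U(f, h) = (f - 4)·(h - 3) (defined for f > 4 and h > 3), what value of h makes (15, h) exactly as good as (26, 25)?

h = 47

U(26, 25) = 484.
Set U(15, h) = 484 and solve.
With f = 15: (15 − 4) = 11, so (h − 3) = 484/11 = 44.
So h = 3 + 44 = 47.
Check: U(15, 47) = 484.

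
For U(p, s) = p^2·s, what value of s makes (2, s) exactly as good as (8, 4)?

U(8, 4) = 256.
Set U(2, s) = 256 and solve.
With p = 2: 2^2 = 4, so s = 256/4 = 64.
Check: U(2, 64) = 256.

s = 64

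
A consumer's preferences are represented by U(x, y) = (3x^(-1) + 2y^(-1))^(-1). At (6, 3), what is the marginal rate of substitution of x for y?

For CES with ρ = -1, MRS = (3/2)·(y/x)^2.
At (6, 3): MRS = 0.375.
The indifference curve has slope −0.375 at this bundle.

MRS = 0.375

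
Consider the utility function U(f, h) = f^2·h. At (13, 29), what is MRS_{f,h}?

MU_f = 2·f·h and MU_h = f^2.
MRS = MU_f/MU_h = (2/1)·h/f.
At (13, 29): MRS = 58/13.
That is, one extra unit of f is worth 58/13 units of h at the margin.

MRS = 58/13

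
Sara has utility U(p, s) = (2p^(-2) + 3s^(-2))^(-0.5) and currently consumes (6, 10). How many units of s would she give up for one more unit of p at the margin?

MRS = 250/81

For CES with ρ = -2, MRS = (2/3)·(s/p)^3.
At (6, 10): MRS = 250/81.
So at (6, 10) the consumer would give up 250/81 units of s for one more unit of p.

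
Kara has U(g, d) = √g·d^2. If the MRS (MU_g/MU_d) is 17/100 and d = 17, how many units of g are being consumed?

MU_g = 0.5·g^(-0.5)·d^2 and MU_d = 2·√g·d.
MRS = MU_g/MU_d = (0.25)·d/g.
Substitute d = 17: MRS = 4.25/g. Setting 4.25/g = 17/100 gives g = 4.25/(17/100) = 25.

g = 25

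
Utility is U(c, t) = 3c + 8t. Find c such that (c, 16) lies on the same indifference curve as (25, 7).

c = 1

U(25, 7) = 131.
Set U(c, 16) = 131 and solve.
3c + 8·16 = 131 ⇒ 3c = 3 ⇒ c = 1.
Check: U(1, 16) = 131.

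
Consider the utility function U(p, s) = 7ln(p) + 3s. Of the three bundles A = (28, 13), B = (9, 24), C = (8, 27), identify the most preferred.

Bundle C

Evaluate utility at each bundle:
U(A) = 62.325.
U(B) = 87.381.
U(C) = 95.556.
Highest utility is C, so C ≻ B ≻ A.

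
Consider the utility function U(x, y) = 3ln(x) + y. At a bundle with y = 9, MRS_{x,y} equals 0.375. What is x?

MU_x = 3/x, MU_y = 1.
MRS = 3/x ÷ 1.
MRS depends only on x: 3/x = 0.375 ⇒ x = 3/0.375 = 8.

x = 8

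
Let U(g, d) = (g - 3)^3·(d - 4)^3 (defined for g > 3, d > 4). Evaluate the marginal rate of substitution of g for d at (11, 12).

MRS = 1

MU_g = 3·(g−3)^2·(d−4)^3, MU_d = 3·(g−3)^3·(d−4)^2.
MRS = (d−4)/(g−3).
At (11, 12): MRS = 1.
The indifference curve has slope −1 at this bundle.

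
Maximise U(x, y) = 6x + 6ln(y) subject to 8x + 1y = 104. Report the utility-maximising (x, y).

x* = 12, y* = 8

MU_x = 6, MU_y = 6/y.
MRS = 6 ÷ (6/y).
Tangency: set MRS = p_x/p_y = 8/1 = 8.
MRS depends only on y: y = 8 ⇒ y* = 8.
From the budget, 8·x = 104 − 1·8 = 96, so x* = 12.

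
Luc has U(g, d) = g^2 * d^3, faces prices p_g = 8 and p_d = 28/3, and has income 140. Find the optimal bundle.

MU_g = 2·g·d^3 and MU_d = 3·g^2·d^2.
MRS = MU_g/MU_d = (2/3)·d/g.
Tangency: set MRS = p_g/p_d = 8/(28/3) = 6/7.
So (2/3)·d/g = 6/7, i.e. d = (9/7)·g.
Substitute into the budget 8·g + (28/3)·d = 140: 20·g = 140, so g* = 7.
Then d* = (9/7)·7 = 9.

g* = 7, d* = 9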